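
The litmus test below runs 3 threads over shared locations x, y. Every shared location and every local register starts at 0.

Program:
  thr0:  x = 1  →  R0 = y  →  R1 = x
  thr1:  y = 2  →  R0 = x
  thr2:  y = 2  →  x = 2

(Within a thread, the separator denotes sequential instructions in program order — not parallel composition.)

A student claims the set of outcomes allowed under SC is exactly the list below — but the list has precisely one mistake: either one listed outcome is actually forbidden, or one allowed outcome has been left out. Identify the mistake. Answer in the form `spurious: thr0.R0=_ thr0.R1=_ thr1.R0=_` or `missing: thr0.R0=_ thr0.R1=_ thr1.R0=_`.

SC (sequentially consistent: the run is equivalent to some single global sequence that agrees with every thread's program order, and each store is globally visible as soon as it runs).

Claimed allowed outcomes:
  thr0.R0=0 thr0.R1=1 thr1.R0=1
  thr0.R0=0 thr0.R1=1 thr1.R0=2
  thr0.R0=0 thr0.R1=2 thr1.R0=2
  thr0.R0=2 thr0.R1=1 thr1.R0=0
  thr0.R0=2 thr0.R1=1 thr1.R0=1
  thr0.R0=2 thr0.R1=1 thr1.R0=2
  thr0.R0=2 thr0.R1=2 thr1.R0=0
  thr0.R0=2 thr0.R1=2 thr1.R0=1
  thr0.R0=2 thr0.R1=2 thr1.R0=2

outcome vector order: (thr0.R0,thr0.R1,thr1.R0)
[SC] allowed = {0/1/1 0/1/2 0/2/1 0/2/2 2/1/0 2/1/1 2/1/2 2/2/0 2/2/1 2/2/2}
SC∖claimed = {0/2/1}

missing: thr0.R0=0 thr0.R1=2 thr1.R0=1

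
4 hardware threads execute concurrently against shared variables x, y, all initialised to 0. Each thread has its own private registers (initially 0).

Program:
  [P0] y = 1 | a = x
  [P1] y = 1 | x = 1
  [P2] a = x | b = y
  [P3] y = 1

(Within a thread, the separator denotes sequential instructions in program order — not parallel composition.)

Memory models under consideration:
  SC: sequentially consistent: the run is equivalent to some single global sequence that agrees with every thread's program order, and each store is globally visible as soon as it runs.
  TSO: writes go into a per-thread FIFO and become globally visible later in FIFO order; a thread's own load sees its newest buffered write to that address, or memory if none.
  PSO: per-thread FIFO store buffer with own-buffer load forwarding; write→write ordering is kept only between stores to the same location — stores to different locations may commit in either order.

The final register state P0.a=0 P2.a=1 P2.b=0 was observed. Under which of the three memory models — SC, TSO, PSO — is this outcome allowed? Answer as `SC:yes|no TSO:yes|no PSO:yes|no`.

SC:no TSO:no PSO:yes

outcome vector order: (P0.a,P2.a,P2.b)
SC (6): 0/0/0 0/0/1 0/1/1 1/0/0 1/0/1 1/1/1
TSO (6): 0/0/0 0/0/1 0/1/1 1/0/0 1/0/1 1/1/1
PSO (8): 0/0/0 0/0/1 0/1/0 0/1/1 1/0/0 1/0/1 1/1/0 1/1/1
target 0/1/0 ∈ {PSO}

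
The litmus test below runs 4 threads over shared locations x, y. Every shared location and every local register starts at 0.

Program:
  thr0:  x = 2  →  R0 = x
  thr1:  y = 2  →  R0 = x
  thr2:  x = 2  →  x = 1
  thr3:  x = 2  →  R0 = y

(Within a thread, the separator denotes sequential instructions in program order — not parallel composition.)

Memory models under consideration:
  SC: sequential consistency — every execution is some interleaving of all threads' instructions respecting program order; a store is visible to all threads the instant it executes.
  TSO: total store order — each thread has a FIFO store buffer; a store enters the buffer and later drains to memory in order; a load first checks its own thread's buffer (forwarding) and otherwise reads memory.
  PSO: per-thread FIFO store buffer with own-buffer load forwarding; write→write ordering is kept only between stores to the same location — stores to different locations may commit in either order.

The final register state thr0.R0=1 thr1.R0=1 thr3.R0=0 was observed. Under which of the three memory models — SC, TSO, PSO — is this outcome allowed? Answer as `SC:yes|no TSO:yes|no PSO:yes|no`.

outcome vector order: (thr0.R0,thr1.R0,thr3.R0)
SC (10): 102; 110; 112; 120; 122; 202; 210; 212; 220; 222
TSO (12): 100; 102; 110; 112; 120; 122; 200; 202; 210; 212; 220; 222
PSO (12): 100; 102; 110; 112; 120; 122; 200; 202; 210; 212; 220; 222
target 110 ∈ {SC,TSO,PSO}

SC:yes TSO:yes PSO:yes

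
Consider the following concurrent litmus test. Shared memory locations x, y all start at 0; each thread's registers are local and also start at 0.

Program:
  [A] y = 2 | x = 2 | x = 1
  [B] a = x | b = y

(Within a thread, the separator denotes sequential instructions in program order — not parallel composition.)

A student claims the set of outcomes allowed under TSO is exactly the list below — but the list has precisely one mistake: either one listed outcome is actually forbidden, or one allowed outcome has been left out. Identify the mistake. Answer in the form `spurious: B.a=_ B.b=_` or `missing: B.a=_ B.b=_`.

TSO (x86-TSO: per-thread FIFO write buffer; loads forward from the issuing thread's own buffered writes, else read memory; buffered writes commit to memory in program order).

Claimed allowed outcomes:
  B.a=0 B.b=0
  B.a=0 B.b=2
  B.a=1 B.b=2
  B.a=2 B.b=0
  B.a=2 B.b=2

outcome vector order: (B.a,B.b)
TSO: 4 outcomes — {00, 02, 12, 22}
claimed∖TSO = {20}

spurious: B.a=2 B.b=0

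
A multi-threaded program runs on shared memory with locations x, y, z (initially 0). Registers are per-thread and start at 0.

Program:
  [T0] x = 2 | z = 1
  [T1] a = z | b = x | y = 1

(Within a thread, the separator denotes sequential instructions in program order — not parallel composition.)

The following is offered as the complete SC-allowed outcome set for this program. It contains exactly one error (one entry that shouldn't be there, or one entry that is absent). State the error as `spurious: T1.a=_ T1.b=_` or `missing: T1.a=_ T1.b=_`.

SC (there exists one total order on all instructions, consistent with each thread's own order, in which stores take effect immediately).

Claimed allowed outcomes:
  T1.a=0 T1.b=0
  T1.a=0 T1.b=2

outcome vector order: (T1.a,T1.b)
under SC → <0 0> <0 2> <1 2>
SC∖claimed = {<1 2>}

missing: T1.a=1 T1.b=2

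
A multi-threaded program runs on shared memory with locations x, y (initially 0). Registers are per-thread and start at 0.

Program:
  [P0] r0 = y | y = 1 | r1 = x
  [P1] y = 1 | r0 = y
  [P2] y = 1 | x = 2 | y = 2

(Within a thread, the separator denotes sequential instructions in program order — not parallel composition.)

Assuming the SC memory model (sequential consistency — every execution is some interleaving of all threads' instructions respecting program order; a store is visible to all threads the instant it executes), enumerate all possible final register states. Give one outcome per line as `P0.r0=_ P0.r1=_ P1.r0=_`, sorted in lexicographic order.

outcome vector order: (P0.r0,P0.r1,P1.r0)
|SC outcomes| = 10

P0.r0=0 P0.r1=0 P1.r0=1
P0.r0=0 P0.r1=0 P1.r0=2
P0.r0=0 P0.r1=2 P1.r0=1
P0.r0=0 P0.r1=2 P1.r0=2
P0.r0=1 P0.r1=0 P1.r0=1
P0.r0=1 P0.r1=0 P1.r0=2
P0.r0=1 P0.r1=2 P1.r0=1
P0.r0=1 P0.r1=2 P1.r0=2
P0.r0=2 P0.r1=2 P1.r0=1
P0.r0=2 P0.r1=2 P1.r0=2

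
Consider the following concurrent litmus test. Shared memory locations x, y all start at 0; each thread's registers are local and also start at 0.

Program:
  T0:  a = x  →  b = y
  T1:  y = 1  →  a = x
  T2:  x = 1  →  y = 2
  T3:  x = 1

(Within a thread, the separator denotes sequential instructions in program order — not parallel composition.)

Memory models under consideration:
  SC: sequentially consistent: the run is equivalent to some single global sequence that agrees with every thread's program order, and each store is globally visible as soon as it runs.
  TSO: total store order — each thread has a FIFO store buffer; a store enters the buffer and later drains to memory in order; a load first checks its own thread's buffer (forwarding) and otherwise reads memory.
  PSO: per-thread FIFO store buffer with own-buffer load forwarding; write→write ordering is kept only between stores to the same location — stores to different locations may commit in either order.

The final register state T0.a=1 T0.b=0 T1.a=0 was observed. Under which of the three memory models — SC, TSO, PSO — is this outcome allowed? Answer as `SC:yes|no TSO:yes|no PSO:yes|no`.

outcome vector order: (T0.a,T0.b,T1.a)
under SC → <0 0 0>, <0 0 1>, <0 1 0>, <0 1 1>, <0 2 0>, <0 2 1>, <1 0 1>, <1 1 0>, <1 1 1>, <1 2 0>, <1 2 1>
under TSO → <0 0 0>, <0 0 1>, <0 1 0>, <0 1 1>, <0 2 0>, <0 2 1>, <1 0 0>, <1 0 1>, <1 1 0>, <1 1 1>, <1 2 0>, <1 2 1>
under PSO → <0 0 0>, <0 0 1>, <0 1 0>, <0 1 1>, <0 2 0>, <0 2 1>, <1 0 0>, <1 0 1>, <1 1 0>, <1 1 1>, <1 2 0>, <1 2 1>
target <1 0 0> ∈ {TSO,PSO}

SC:no TSO:yes PSO:yes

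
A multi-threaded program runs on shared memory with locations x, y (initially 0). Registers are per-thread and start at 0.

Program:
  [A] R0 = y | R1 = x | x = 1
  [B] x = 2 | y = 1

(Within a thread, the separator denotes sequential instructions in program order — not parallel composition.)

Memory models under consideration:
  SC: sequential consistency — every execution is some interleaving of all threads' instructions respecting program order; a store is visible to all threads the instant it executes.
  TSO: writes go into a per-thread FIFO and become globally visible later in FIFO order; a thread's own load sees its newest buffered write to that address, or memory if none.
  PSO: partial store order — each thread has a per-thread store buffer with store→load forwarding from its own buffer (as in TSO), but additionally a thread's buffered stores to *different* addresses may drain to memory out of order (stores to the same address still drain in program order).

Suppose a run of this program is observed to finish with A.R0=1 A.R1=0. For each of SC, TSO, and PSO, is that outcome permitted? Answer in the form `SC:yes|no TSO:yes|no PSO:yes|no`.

outcome vector order: (A.R0,A.R1)
SC (3): 00 02 12
TSO (3): 00 02 12
PSO (4): 00 02 10 12
target 10 ∈ {PSO}

SC:no TSO:no PSO:yes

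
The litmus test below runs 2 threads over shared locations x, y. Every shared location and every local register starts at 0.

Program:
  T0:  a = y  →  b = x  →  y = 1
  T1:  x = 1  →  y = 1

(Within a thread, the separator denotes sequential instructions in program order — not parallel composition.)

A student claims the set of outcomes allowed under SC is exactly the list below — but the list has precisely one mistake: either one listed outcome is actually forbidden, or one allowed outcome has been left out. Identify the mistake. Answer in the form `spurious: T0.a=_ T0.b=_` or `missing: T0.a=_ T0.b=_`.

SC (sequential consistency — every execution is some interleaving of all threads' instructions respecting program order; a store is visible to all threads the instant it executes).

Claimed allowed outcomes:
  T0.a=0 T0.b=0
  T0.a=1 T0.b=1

missing: T0.a=0 T0.b=1

outcome vector order: (T0.a,T0.b)
SC (3): (0,0), (0,1), (1,1)
SC∖claimed = {(0,1)}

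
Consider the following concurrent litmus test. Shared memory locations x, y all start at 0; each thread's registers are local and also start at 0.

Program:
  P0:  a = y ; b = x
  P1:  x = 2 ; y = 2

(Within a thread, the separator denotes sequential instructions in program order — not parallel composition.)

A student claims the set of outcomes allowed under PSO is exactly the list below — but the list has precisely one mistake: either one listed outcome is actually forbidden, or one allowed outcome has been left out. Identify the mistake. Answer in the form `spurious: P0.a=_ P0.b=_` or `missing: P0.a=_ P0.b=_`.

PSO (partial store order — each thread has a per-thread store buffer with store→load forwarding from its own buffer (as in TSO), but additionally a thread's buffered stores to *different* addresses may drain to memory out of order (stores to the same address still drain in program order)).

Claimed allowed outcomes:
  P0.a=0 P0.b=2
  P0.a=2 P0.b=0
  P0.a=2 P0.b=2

missing: P0.a=0 P0.b=0

outcome vector order: (P0.a,P0.b)
PSO (4): 00; 02; 20; 22
PSO∖claimed = {00}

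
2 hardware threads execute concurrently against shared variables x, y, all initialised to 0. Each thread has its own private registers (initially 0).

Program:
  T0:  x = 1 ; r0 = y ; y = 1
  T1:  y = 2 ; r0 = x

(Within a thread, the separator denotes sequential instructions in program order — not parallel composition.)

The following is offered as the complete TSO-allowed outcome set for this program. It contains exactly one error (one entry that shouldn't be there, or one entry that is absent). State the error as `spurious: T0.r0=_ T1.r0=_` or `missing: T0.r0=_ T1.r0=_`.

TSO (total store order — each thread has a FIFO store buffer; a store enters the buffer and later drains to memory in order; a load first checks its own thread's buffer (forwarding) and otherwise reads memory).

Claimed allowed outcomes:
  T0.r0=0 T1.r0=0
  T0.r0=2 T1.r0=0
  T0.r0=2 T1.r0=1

missing: T0.r0=0 T1.r0=1

outcome vector order: (T0.r0,T1.r0)
TSO (4): <0 0>, <0 1>, <2 0>, <2 1>
TSO∖claimed = {<0 1>}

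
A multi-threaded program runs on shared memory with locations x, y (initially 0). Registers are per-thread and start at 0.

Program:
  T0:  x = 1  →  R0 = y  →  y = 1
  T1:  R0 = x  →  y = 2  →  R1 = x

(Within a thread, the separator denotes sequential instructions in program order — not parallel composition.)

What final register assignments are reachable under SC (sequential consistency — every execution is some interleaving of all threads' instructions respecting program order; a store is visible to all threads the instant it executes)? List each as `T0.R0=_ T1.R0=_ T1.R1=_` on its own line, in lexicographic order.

T0.R0=0 T1.R0=0 T1.R1=1
T0.R0=0 T1.R0=1 T1.R1=1
T0.R0=2 T1.R0=0 T1.R1=0
T0.R0=2 T1.R0=0 T1.R1=1
T0.R0=2 T1.R0=1 T1.R1=1

outcome vector order: (T0.R0,T1.R0,T1.R1)
|SC outcomes| = 5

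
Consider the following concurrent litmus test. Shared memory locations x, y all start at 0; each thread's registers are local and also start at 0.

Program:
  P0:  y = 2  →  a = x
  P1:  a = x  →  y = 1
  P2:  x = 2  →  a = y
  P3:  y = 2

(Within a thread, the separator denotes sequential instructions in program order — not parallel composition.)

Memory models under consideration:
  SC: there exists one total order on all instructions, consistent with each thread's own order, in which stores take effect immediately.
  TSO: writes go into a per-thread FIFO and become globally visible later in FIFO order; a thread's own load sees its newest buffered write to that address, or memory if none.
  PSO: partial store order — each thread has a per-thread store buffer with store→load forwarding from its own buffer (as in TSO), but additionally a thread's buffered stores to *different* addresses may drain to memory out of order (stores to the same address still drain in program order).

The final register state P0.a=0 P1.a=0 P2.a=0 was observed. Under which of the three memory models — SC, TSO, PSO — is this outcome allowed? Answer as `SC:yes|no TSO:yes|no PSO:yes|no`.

outcome vector order: (P0.a,P1.a,P2.a)
under SC → (0,0,1), (0,0,2), (0,2,1), (0,2,2), (2,0,0), (2,0,1), (2,0,2), (2,2,0), (2,2,1), (2,2,2)
under TSO → (0,0,0), (0,0,1), (0,0,2), (0,2,0), (0,2,1), (0,2,2), (2,0,0), (2,0,1), (2,0,2), (2,2,0), (2,2,1), (2,2,2)
under PSO → (0,0,0), (0,0,1), (0,0,2), (0,2,0), (0,2,1), (0,2,2), (2,0,0), (2,0,1), (2,0,2), (2,2,0), (2,2,1), (2,2,2)
target (0,0,0) ∈ {TSO,PSO}

SC:no TSO:yes PSO:yes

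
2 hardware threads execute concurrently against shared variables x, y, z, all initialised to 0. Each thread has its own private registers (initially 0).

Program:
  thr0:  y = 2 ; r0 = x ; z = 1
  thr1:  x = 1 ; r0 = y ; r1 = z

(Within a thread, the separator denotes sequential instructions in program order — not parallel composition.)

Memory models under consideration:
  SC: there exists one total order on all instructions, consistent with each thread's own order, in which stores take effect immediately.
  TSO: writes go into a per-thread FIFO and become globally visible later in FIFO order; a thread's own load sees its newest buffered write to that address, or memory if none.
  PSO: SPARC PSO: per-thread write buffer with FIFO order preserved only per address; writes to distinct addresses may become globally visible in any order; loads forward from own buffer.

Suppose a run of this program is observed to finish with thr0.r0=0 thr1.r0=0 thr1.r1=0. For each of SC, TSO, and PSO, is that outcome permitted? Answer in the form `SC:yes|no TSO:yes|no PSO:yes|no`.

outcome vector order: (thr0.r0,thr1.r0,thr1.r1)
SC (6): 020; 021; 100; 101; 120; 121
TSO (8): 000; 001; 020; 021; 100; 101; 120; 121
PSO (8): 000; 001; 020; 021; 100; 101; 120; 121
target 000 ∈ {TSO,PSO}

SC:no TSO:yes PSO:yes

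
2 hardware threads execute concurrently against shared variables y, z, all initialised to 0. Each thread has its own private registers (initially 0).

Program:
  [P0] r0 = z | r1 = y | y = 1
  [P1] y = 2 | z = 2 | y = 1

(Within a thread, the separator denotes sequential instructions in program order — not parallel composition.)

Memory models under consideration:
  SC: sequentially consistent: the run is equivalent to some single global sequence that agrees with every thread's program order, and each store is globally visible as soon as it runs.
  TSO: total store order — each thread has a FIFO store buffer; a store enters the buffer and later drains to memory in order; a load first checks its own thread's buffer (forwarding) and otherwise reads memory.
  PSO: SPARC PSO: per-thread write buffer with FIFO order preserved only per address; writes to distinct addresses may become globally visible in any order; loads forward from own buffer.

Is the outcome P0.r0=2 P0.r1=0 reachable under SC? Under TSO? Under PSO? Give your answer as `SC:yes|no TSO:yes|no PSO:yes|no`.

SC:no TSO:no PSO:yes

outcome vector order: (P0.r0,P0.r1)
SC: 5 outcomes — {0/0; 0/1; 0/2; 2/1; 2/2}
TSO: 5 outcomes — {0/0; 0/1; 0/2; 2/1; 2/2}
PSO: 6 outcomes — {0/0; 0/1; 0/2; 2/0; 2/1; 2/2}
target 2/0 ∈ {PSO}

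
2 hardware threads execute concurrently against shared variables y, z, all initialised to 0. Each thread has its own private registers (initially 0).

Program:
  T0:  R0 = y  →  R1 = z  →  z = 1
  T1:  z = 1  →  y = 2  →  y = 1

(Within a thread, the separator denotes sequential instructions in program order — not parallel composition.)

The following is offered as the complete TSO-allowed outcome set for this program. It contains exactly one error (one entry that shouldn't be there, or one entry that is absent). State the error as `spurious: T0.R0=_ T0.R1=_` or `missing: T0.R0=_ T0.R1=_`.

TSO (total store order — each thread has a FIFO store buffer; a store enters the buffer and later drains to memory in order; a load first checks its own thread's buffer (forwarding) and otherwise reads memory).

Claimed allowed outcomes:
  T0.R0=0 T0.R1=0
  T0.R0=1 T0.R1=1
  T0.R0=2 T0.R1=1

missing: T0.R0=0 T0.R1=1

outcome vector order: (T0.R0,T0.R1)
TSO: 4 outcomes — {00 01 11 21}
TSO∖claimed = {01}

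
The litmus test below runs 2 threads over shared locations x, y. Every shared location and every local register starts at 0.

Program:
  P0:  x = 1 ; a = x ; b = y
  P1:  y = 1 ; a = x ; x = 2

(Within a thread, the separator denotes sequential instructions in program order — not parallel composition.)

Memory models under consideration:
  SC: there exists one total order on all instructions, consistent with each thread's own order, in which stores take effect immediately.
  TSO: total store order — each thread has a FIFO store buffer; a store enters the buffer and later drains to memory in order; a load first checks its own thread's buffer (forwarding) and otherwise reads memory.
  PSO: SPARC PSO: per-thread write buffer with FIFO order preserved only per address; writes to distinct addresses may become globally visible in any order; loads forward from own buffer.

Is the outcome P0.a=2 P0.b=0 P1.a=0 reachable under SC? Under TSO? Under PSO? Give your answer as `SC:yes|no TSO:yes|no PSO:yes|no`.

SC:no TSO:no PSO:yes

outcome vector order: (P0.a,P0.b,P1.a)
SC (5): (1,0,1) (1,1,0) (1,1,1) (2,1,0) (2,1,1)
TSO (6): (1,0,0) (1,0,1) (1,1,0) (1,1,1) (2,1,0) (2,1,1)
PSO (8): (1,0,0) (1,0,1) (1,1,0) (1,1,1) (2,0,0) (2,0,1) (2,1,0) (2,1,1)
target (2,0,0) ∈ {PSO}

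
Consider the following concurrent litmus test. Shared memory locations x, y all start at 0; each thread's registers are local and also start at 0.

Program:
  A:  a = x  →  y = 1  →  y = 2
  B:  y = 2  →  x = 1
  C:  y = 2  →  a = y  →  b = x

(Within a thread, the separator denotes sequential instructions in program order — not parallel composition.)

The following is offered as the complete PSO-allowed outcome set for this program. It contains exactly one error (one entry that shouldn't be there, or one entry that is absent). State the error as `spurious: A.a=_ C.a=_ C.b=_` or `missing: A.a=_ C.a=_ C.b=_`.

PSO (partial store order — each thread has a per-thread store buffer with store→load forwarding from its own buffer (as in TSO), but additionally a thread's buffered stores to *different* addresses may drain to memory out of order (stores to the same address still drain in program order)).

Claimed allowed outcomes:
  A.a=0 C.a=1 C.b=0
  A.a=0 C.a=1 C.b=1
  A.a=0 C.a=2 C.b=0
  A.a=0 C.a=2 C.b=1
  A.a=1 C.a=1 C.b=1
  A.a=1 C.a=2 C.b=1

outcome vector order: (A.a,C.a,C.b)
PSO (7): 010 011 020 021 111 120 121
PSO∖claimed = {120}

missing: A.a=1 C.a=2 C.b=0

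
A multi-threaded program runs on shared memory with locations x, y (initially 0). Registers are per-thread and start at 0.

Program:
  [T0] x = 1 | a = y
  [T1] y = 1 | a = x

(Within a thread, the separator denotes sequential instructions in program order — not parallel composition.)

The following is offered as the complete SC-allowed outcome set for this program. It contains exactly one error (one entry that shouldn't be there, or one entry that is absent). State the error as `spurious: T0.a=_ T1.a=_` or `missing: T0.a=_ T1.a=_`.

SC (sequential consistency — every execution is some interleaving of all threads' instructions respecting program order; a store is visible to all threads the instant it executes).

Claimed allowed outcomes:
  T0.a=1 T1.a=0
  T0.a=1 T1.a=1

missing: T0.a=0 T1.a=1

outcome vector order: (T0.a,T1.a)
under SC → 01, 10, 11
SC∖claimed = {01}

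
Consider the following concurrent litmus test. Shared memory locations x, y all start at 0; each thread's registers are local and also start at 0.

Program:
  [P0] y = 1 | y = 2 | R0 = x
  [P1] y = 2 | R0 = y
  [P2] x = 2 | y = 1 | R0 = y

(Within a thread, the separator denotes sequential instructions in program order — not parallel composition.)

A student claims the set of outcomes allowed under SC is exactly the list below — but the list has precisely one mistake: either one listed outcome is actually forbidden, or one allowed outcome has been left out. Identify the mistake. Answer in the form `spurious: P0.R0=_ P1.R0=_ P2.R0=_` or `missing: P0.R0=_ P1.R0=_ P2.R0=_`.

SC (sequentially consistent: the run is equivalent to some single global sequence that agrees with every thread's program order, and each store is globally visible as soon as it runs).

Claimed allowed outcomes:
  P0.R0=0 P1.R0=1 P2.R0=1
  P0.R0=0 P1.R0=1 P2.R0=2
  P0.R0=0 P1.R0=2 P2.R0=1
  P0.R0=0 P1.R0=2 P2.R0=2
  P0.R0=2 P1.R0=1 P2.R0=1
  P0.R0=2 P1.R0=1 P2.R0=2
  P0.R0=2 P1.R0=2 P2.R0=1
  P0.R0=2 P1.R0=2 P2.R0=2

outcome vector order: (P0.R0,P1.R0,P2.R0)
SC (7): 011 021 022 211 212 221 222
claimed∖SC = {012}

spurious: P0.R0=0 P1.R0=1 P2.R0=2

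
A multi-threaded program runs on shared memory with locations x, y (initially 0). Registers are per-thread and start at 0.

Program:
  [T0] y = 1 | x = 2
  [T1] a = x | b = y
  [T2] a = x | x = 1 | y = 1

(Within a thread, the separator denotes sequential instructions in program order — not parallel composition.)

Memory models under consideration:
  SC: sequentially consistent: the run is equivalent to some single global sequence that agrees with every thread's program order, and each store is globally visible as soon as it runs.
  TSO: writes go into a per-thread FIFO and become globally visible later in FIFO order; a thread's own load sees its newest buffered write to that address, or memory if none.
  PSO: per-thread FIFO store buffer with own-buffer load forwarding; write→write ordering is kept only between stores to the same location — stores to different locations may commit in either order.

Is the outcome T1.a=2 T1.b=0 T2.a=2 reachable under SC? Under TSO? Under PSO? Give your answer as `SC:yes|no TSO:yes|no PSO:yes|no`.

SC:no TSO:no PSO:yes

outcome vector order: (T1.a,T1.b,T2.a)
[SC] allowed = {(0,0,0), (0,0,2), (0,1,0), (0,1,2), (1,0,0), (1,1,0), (1,1,2), (2,1,0), (2,1,2)}
[TSO] allowed = {(0,0,0), (0,0,2), (0,1,0), (0,1,2), (1,0,0), (1,1,0), (1,1,2), (2,1,0), (2,1,2)}
[PSO] allowed = {(0,0,0), (0,0,2), (0,1,0), (0,1,2), (1,0,0), (1,0,2), (1,1,0), (1,1,2), (2,0,0), (2,0,2), (2,1,0), (2,1,2)}
target (2,0,2) ∈ {PSO}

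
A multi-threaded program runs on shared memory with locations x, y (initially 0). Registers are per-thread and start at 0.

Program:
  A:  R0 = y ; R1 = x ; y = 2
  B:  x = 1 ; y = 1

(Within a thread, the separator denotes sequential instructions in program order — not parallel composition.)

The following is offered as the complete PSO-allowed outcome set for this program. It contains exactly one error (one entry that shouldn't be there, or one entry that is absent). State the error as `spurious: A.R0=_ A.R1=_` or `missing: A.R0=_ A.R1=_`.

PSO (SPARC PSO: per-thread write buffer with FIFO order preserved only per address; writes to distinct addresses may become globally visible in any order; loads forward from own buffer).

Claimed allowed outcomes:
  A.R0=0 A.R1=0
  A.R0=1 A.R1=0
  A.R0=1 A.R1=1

outcome vector order: (A.R0,A.R1)
[PSO] allowed = {(0,0); (0,1); (1,0); (1,1)}
PSO∖claimed = {(0,1)}

missing: A.R0=0 A.R1=1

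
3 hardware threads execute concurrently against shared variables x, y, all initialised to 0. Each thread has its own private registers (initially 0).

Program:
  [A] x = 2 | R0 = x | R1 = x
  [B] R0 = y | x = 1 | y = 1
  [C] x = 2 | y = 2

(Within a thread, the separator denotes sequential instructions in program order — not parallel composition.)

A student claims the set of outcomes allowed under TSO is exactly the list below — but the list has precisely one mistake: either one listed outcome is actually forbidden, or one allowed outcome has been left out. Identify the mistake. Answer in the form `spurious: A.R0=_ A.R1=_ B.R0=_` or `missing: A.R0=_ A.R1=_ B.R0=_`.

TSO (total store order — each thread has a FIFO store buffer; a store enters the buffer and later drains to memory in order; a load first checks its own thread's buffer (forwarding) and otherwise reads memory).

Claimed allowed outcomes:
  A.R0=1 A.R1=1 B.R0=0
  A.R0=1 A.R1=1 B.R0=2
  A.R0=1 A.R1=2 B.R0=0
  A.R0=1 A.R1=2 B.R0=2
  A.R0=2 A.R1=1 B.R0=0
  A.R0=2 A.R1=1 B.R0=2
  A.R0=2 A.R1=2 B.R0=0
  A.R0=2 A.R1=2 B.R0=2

spurious: A.R0=1 A.R1=2 B.R0=2

outcome vector order: (A.R0,A.R1,B.R0)
under TSO → (1,1,0) (1,1,2) (1,2,0) (2,1,0) (2,1,2) (2,2,0) (2,2,2)
claimed∖TSO = {(1,2,2)}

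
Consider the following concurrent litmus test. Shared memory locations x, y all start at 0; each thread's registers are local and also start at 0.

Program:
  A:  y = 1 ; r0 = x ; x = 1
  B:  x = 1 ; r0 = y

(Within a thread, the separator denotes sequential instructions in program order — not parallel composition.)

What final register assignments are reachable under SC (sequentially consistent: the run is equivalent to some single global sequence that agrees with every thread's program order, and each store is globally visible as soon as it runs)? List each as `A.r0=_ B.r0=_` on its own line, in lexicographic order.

A.r0=0 B.r0=1
A.r0=1 B.r0=0
A.r0=1 B.r0=1

outcome vector order: (A.r0,B.r0)
|SC outcomes| = 3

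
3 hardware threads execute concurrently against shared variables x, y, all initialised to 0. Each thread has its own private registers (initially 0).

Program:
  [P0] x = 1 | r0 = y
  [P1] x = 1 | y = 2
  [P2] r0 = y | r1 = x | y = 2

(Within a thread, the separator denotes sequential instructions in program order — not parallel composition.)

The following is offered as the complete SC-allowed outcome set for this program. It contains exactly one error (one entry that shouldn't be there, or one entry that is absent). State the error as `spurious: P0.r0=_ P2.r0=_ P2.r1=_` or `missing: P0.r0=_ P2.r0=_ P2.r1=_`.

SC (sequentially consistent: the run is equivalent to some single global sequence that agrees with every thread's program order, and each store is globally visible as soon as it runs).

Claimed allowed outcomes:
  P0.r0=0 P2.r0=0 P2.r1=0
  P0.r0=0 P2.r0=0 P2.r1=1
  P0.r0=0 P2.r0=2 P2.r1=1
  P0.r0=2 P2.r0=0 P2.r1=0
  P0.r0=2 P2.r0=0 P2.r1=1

missing: P0.r0=2 P2.r0=2 P2.r1=1

outcome vector order: (P0.r0,P2.r0,P2.r1)
SC: 6 outcomes — {0/0/0 0/0/1 0/2/1 2/0/0 2/0/1 2/2/1}
SC∖claimed = {2/2/1}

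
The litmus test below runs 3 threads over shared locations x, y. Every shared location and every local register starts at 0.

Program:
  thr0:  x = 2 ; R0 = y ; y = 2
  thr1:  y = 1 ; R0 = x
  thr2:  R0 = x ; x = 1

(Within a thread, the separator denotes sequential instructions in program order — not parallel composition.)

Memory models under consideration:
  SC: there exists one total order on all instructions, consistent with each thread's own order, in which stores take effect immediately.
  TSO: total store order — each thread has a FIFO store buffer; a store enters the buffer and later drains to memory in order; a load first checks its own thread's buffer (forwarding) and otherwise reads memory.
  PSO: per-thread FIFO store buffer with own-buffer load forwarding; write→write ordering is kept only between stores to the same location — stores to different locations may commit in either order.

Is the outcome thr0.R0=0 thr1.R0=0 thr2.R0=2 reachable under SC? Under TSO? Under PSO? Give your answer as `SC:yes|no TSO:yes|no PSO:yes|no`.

SC:no TSO:yes PSO:yes

outcome vector order: (thr0.R0,thr1.R0,thr2.R0)
SC: 10 outcomes — {010; 012; 020; 022; 100; 102; 110; 112; 120; 122}
TSO: 12 outcomes — {000; 002; 010; 012; 020; 022; 100; 102; 110; 112; 120; 122}
PSO: 12 outcomes — {000; 002; 010; 012; 020; 022; 100; 102; 110; 112; 120; 122}
target 002 ∈ {TSO,PSO}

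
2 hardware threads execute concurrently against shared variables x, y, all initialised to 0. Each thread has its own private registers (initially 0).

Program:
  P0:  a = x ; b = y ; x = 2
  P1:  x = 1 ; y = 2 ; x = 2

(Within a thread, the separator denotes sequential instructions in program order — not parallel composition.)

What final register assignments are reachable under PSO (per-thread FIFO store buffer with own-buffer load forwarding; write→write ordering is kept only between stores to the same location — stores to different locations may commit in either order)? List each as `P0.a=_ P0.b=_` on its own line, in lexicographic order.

P0.a=0 P0.b=0
P0.a=0 P0.b=2
P0.a=1 P0.b=0
P0.a=1 P0.b=2
P0.a=2 P0.b=0
P0.a=2 P0.b=2

outcome vector order: (P0.a,P0.b)
|PSO outcomes| = 6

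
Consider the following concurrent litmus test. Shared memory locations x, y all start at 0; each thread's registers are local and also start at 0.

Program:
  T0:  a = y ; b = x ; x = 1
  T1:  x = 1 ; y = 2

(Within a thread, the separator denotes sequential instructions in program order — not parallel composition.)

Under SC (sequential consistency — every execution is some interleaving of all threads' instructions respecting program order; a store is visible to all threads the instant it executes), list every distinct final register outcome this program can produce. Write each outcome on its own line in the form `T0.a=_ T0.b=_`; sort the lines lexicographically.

outcome vector order: (T0.a,T0.b)
|SC outcomes| = 3

T0.a=0 T0.b=0
T0.a=0 T0.b=1
T0.a=2 T0.b=1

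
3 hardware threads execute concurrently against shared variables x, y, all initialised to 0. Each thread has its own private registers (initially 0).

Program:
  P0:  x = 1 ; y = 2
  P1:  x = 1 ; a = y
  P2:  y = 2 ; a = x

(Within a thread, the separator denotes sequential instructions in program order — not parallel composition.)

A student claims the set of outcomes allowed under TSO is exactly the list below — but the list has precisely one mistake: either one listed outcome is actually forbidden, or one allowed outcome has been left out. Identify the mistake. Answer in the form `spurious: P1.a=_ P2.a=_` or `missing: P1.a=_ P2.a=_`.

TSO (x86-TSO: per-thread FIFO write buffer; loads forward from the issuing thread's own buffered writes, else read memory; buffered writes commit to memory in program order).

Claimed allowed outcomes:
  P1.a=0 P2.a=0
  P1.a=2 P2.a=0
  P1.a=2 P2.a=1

missing: P1.a=0 P2.a=1

outcome vector order: (P1.a,P2.a)
TSO (4): <0 0>; <0 1>; <2 0>; <2 1>
TSO∖claimed = {<0 1>}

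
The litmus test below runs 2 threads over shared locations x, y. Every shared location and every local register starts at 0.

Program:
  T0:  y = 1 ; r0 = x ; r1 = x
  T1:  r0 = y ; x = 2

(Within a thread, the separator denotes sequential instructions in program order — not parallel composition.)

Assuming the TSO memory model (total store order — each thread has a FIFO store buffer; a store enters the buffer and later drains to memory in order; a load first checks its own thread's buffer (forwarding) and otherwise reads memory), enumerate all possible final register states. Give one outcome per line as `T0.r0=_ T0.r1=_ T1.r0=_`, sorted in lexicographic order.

T0.r0=0 T0.r1=0 T1.r0=0
T0.r0=0 T0.r1=0 T1.r0=1
T0.r0=0 T0.r1=2 T1.r0=0
T0.r0=0 T0.r1=2 T1.r0=1
T0.r0=2 T0.r1=2 T1.r0=0
T0.r0=2 T0.r1=2 T1.r0=1

outcome vector order: (T0.r0,T0.r1,T1.r0)
|TSO outcomes| = 6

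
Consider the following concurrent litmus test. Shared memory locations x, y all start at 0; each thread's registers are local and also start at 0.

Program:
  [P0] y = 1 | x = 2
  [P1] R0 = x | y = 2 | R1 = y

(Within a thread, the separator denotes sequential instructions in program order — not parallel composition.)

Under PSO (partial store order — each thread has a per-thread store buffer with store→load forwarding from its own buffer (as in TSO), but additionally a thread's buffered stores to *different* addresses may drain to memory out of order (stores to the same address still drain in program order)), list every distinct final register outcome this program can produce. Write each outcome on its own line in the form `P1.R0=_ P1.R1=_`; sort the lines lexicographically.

P1.R0=0 P1.R1=1
P1.R0=0 P1.R1=2
P1.R0=2 P1.R1=1
P1.R0=2 P1.R1=2

outcome vector order: (P1.R0,P1.R1)
|PSO outcomes| = 4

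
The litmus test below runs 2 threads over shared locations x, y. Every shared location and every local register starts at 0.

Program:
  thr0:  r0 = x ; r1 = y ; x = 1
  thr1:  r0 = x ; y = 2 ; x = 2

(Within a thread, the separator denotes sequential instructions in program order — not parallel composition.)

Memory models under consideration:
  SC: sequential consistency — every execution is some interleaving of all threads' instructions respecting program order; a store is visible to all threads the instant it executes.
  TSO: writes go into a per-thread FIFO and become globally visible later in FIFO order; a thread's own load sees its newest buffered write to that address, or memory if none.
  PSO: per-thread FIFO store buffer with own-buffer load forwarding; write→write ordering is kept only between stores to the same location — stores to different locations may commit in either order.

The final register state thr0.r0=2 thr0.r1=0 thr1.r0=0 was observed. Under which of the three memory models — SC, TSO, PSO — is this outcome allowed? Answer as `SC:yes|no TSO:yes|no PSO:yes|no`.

SC:no TSO:no PSO:yes

outcome vector order: (thr0.r0,thr0.r1,thr1.r0)
SC (4): (0,0,0), (0,0,1), (0,2,0), (2,2,0)
TSO (4): (0,0,0), (0,0,1), (0,2,0), (2,2,0)
PSO (5): (0,0,0), (0,0,1), (0,2,0), (2,0,0), (2,2,0)
target (2,0,0) ∈ {PSO}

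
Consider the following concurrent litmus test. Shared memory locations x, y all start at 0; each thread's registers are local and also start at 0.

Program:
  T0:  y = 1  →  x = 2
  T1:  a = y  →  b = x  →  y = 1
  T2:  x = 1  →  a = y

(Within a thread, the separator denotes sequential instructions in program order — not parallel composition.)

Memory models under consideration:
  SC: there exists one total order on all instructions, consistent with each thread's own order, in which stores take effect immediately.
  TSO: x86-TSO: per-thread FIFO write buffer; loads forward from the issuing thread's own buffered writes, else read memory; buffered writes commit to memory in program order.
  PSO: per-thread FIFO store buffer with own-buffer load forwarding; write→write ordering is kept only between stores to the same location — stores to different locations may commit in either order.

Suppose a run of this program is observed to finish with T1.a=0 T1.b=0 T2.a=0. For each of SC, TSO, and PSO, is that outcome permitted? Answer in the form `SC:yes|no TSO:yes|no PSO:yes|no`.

SC:yes TSO:yes PSO:yes

outcome vector order: (T1.a,T1.b,T2.a)
under SC → 000; 001; 010; 011; 020; 021; 101; 110; 111; 120; 121
under TSO → 000; 001; 010; 011; 020; 021; 100; 101; 110; 111; 120; 121
under PSO → 000; 001; 010; 011; 020; 021; 100; 101; 110; 111; 120; 121
target 000 ∈ {SC,TSO,PSO}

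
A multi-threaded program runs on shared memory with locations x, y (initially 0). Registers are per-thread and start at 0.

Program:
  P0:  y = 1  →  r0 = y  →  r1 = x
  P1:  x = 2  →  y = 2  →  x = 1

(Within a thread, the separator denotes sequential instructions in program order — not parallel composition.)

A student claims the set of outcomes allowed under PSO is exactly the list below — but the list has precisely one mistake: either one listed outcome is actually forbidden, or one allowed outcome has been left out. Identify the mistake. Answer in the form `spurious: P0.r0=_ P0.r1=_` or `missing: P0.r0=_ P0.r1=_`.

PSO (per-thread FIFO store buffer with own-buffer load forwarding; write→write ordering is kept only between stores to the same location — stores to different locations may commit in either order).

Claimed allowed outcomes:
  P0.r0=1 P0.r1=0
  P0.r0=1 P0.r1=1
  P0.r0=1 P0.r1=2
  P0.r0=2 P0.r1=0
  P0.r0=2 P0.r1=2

missing: P0.r0=2 P0.r1=1

outcome vector order: (P0.r0,P0.r1)
PSO (6): (1,0) (1,1) (1,2) (2,0) (2,1) (2,2)
PSO∖claimed = {(2,1)}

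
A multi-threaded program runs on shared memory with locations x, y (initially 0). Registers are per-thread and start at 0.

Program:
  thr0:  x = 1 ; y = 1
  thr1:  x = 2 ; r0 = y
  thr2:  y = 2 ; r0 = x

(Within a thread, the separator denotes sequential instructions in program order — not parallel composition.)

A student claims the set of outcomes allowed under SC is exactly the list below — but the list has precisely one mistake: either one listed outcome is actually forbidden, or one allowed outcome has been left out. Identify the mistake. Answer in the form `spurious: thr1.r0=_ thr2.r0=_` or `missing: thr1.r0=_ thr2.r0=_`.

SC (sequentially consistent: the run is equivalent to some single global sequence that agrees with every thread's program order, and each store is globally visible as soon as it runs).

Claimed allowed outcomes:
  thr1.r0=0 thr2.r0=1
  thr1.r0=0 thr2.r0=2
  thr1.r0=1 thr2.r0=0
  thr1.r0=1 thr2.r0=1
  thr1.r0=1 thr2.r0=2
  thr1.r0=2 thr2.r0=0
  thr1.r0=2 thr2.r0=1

outcome vector order: (thr1.r0,thr2.r0)
under SC → (0,1); (0,2); (1,0); (1,1); (1,2); (2,0); (2,1); (2,2)
SC∖claimed = {(2,2)}

missing: thr1.r0=2 thr2.r0=2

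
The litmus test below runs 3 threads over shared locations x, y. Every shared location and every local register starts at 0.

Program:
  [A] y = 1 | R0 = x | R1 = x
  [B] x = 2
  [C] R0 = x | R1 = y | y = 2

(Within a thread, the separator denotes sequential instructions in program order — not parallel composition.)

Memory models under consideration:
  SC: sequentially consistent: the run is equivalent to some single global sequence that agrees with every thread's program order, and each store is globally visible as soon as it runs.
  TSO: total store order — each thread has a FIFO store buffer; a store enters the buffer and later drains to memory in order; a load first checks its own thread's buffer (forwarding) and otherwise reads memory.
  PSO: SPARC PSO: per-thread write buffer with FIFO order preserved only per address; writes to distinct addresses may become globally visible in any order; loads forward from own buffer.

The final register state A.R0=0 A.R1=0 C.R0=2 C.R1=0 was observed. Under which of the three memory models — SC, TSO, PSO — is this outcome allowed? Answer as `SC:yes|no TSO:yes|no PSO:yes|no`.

outcome vector order: (A.R0,A.R1,C.R0,C.R1)
SC (10): 0/0/0/0, 0/0/0/1, 0/0/2/1, 0/2/0/0, 0/2/0/1, 0/2/2/1, 2/2/0/0, 2/2/0/1, 2/2/2/0, 2/2/2/1
TSO (12): 0/0/0/0, 0/0/0/1, 0/0/2/0, 0/0/2/1, 0/2/0/0, 0/2/0/1, 0/2/2/0, 0/2/2/1, 2/2/0/0, 2/2/0/1, 2/2/2/0, 2/2/2/1
PSO (12): 0/0/0/0, 0/0/0/1, 0/0/2/0, 0/0/2/1, 0/2/0/0, 0/2/0/1, 0/2/2/0, 0/2/2/1, 2/2/0/0, 2/2/0/1, 2/2/2/0, 2/2/2/1
target 0/0/2/0 ∈ {TSO,PSO}

SC:no TSO:yes PSO:yes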